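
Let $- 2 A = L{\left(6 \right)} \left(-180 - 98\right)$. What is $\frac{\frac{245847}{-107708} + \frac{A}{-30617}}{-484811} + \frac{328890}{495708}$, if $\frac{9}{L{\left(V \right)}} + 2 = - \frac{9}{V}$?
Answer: $\frac{306728117903421020183}{462302011160881204348} \approx 0.66348$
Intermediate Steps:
$L{\left(V \right)} = \frac{9}{-2 - \frac{9}{V}}$
$A = - \frac{2502}{7}$ ($A = - \frac{\left(-9\right) 6 \frac{1}{9 + 2 \cdot 6} \left(-180 - 98\right)}{2} = - \frac{\left(-9\right) 6 \frac{1}{9 + 12} \left(-278\right)}{2} = - \frac{\left(-9\right) 6 \cdot \frac{1}{21} \left(-278\right)}{2} = - \frac{\left(- \frac{18}{7}\right) \left(-278\right)}{2} = \left(- \frac{1}{2}\right) \frac{5004}{7} = - \frac{2502}{7} \approx -357.43$)
$\frac{\frac{245847}{-107708} + \frac{A}{-30617}}{-484811} + \frac{328890}{495708} = \frac{\frac{245847}{-107708} - \frac{2502}{7 \left(-30617\right)}}{-484811} + \frac{328890}{495708} = \left(245847 \left(- \frac{1}{107708}\right) - - \frac{2502}{214319}\right) \left(- \frac{1}{484811}\right) + 328890 \cdot \frac{1}{495708} = \left(- \frac{245847}{107708} + \frac{2502}{214319}\right) \left(- \frac{1}{484811}\right) + \frac{54815}{82618} = \left(- \frac{52420197777}{23083870852}\right) \left(- \frac{1}{484811}\right) + \frac{54815}{82618} = \frac{52420197777}{11191314511628972} + \frac{54815}{82618} = \frac{306728117903421020183}{462302011160881204348}$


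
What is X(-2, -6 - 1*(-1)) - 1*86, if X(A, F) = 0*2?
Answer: -86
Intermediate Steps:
X(A, F) = 0
X(-2, -6 - 1*(-1)) - 1*86 = 0 - 1*86 = 0 - 86 = -86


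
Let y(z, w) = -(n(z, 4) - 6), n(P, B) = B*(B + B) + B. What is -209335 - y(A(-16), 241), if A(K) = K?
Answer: -209305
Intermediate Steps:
n(P, B) = B + 2*B**2 (n(P, B) = B*(2*B) + B = 2*B**2 + B = B + 2*B**2)
y(z, w) = -30 (y(z, w) = -(4*(1 + 2*4) - 6) = -(4*(1 + 8) - 6) = -(4*9 - 6) = -(36 - 6) = -1*30 = -30)
-209335 - y(A(-16), 241) = -209335 - 1*(-30) = -209335 + 30 = -209305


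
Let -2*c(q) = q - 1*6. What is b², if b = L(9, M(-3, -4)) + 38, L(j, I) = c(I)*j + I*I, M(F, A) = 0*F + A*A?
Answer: 62001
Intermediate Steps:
M(F, A) = A² (M(F, A) = 0 + A² = A²)
c(q) = 3 - q/2 (c(q) = -(q - 1*6)/2 = -(q - 6)/2 = -(-6 + q)/2 = 3 - q/2)
L(j, I) = I² + j*(3 - I/2) (L(j, I) = (3 - I/2)*j + I*I = j*(3 - I/2) + I² = I² + j*(3 - I/2))
b = 249 (b = (((-4)²)² - ½*9*(-6 + (-4)²)) + 38 = (16² - ½*9*(-6 + 16)) + 38 = (256 - ½*9*10) + 38 = (256 - 45) + 38 = 211 + 38 = 249)
b² = 249² = 62001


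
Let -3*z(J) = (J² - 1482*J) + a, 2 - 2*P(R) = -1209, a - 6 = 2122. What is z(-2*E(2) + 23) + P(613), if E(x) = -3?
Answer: 83651/6 ≈ 13942.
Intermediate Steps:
a = 2128 (a = 6 + 2122 = 2128)
P(R) = 1211/2 (P(R) = 1 - ½*(-1209) = 1 + 1209/2 = 1211/2)
z(J) = -2128/3 + 494*J - J²/3 (z(J) = -((J² - 1482*J) + 2128)/3 = -(2128 + J² - 1482*J)/3 = -2128/3 + 494*J - J²/3)
z(-2*E(2) + 23) + P(613) = (-2128/3 + 494*(-2*(-3) + 23) - (-2*(-3) + 23)²/3) + 1211/2 = (-2128/3 + 494*(6 + 23) - (6 + 23)²/3) + 1211/2 = (-2128/3 + 494*29 - ⅓*29²) + 1211/2 = (-2128/3 + 14326 - ⅓*841) + 1211/2 = (-2128/3 + 14326 - 841/3) + 1211/2 = 40009/3 + 1211/2 = 83651/6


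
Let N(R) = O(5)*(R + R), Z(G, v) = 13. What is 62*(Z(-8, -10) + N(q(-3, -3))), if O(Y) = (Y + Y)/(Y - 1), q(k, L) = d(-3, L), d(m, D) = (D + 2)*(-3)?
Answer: 1736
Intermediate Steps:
d(m, D) = -6 - 3*D (d(m, D) = (2 + D)*(-3) = -6 - 3*D)
q(k, L) = -6 - 3*L
O(Y) = 2*Y/(-1 + Y) (O(Y) = (2*Y)/(-1 + Y) = 2*Y/(-1 + Y))
N(R) = 5*R (N(R) = (2*5/(-1 + 5))*(R + R) = (2*5/4)*(2*R) = (2*5*(¼))*(2*R) = 5*(2*R)/2 = 5*R)
62*(Z(-8, -10) + N(q(-3, -3))) = 62*(13 + 5*(-6 - 3*(-3))) = 62*(13 + 5*(-6 + 9)) = 62*(13 + 5*3) = 62*(13 + 15) = 62*28 = 1736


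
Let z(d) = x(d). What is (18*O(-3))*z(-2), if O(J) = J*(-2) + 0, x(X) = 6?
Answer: 648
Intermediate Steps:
z(d) = 6
O(J) = -2*J (O(J) = -2*J + 0 = -2*J)
(18*O(-3))*z(-2) = (18*(-2*(-3)))*6 = (18*6)*6 = 108*6 = 648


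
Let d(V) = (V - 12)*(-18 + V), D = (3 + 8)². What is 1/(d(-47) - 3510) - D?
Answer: -39324/325 ≈ -121.00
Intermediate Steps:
D = 121 (D = 11² = 121)
d(V) = (-18 + V)*(-12 + V) (d(V) = (-12 + V)*(-18 + V) = (-18 + V)*(-12 + V))
1/(d(-47) - 3510) - D = 1/((216 + (-47)² - 30*(-47)) - 3510) - 1*121 = 1/((216 + 2209 + 1410) - 3510) - 121 = 1/(3835 - 3510) - 121 = 1/325 - 121 = -39324/325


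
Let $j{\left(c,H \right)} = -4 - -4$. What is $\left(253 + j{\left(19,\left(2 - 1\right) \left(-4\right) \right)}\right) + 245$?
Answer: $498$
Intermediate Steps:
$j{\left(c,H \right)} = 0$ ($j{\left(c,H \right)} = -4 + 4 = 0$)
$\left(253 + j{\left(19,\left(2 - 1\right) \left(-4\right) \right)}\right) + 245 = \left(253 + 0\right) + 245 = 253 + 245 = 498$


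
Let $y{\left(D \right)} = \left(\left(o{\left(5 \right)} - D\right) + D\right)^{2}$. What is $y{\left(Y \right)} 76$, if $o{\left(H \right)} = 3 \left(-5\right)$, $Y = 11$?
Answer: $17100$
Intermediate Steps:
$o{\left(H \right)} = -15$
$y{\left(D \right)} = 225$ ($y{\left(D \right)} = \left(\left(-15 - D\right) + D\right)^{2} = \left(-15\right)^{2} = 225$)
$y{\left(Y \right)} 76 = 225 \cdot 76 = 17100$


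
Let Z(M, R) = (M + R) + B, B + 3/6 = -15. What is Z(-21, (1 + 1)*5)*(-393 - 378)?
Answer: 40863/2 ≈ 20432.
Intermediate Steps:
B = -31/2 (B = -½ - 15 = -31/2 ≈ -15.500)
Z(M, R) = -31/2 + M + R (Z(M, R) = (M + R) - 31/2 = -31/2 + M + R)
Z(-21, (1 + 1)*5)*(-393 - 378) = (-31/2 - 21 + (1 + 1)*5)*(-393 - 378) = (-31/2 - 21 + 2*5)*(-771) = (-31/2 - 21 + 10)*(-771) = -53/2*(-771) = 40863/2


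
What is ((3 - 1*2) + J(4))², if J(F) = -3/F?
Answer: 1/16 ≈ 0.062500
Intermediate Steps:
((3 - 1*2) + J(4))² = ((3 - 1*2) - 3/4)² = ((3 - 2) - 3*¼)² = (1 - ¾)² = (¼)² = 1/16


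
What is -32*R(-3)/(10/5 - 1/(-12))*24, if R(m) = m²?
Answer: -82944/25 ≈ -3317.8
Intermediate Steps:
-32*R(-3)/(10/5 - 1/(-12))*24 = -32*(-3)²/(10/5 - 1/(-12))*24 = -288/(10*(⅕) - 1*(-1/12))*24 = -288/(2 + 1/12)*24 = -288/25/12*24 = -288*12/25*24 = -32*108/25*24 = -3456/25*24 = -82944/25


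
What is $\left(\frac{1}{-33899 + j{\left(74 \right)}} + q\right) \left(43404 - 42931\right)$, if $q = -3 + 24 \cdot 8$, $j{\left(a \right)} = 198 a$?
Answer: $\frac{1720623586}{19247} \approx 89397.0$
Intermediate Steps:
$q = 189$ ($q = -3 + 192 = 189$)
$\left(\frac{1}{-33899 + j{\left(74 \right)}} + q\right) \left(43404 - 42931\right) = \left(\frac{1}{-33899 + 198 \cdot 74} + 189\right) \left(43404 - 42931\right) = \left(\frac{1}{-33899 + 14652} + 189\right) 473 = \left(\frac{1}{-19247} + 189\right) 473 = \left(- \frac{1}{19247} + 189\right) 473 = \frac{3637682}{19247} \cdot 473 = \frac{1720623586}{19247}$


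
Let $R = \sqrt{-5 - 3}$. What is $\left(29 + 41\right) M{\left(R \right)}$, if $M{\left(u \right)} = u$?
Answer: $140 i \sqrt{2} \approx 197.99 i$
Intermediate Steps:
$R = 2 i \sqrt{2}$ ($R = \sqrt{-8} = 2 i \sqrt{2} \approx 2.8284 i$)
$\left(29 + 41\right) M{\left(R \right)} = \left(29 + 41\right) 2 i \sqrt{2} = 70 \cdot 2 i \sqrt{2} = 140 i \sqrt{2}$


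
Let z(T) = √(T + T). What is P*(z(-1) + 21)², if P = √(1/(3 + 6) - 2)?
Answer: -14*√34 + 439*I*√17/3 ≈ -81.633 + 603.35*I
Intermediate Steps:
z(T) = √2*√T (z(T) = √(2*T) = √2*√T)
P = I*√17/3 (P = √(1/9 - 2) = √(⅑ - 2) = √(-17/9) = I*√17/3 ≈ 1.3744*I)
P*(z(-1) + 21)² = (I*√17/3)*(√2*√(-1) + 21)² = (I*√17/3)*(√2*I + 21)² = (I*√17/3)*(I*√2 + 21)² = (I*√17/3)*(21 + I*√2)² = I*√17*(21 + I*√2)²/3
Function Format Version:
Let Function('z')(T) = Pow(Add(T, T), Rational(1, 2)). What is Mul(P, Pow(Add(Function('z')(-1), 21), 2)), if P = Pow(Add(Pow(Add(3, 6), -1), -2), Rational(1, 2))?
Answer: Add(Mul(-14, Pow(34, Rational(1, 2))), Mul(Rational(439, 3), I, Pow(17, Rational(1, 2)))) ≈ Add(-81.633, Mul(603.35, I))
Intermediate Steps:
Function('z')(T) = Mul(Pow(2, Rational(1, 2)), Pow(T, Rational(1, 2))) (Function('z')(T) = Pow(Mul(2, T), Rational(1, 2)) = Mul(Pow(2, Rational(1, 2)), Pow(T, Rational(1, 2))))
P = Mul(Rational(1, 3), I, Pow(17, Rational(1, 2))) (P = Pow(Add(Pow(9, -1), -2), Rational(1, 2)) = Pow(Add(Rational(1, 9), -2), Rational(1, 2)) = Pow(Rational(-17, 9), Rational(1, 2)) = Mul(Rational(1, 3), I, Pow(17, Rational(1, 2))) ≈ Mul(1.3744, I))
Mul(P, Pow(Add(Function('z')(-1), 21), 2)) = Mul(Mul(Rational(1, 3), I, Pow(17, Rational(1, 2))), Pow(Add(Mul(Pow(2, Rational(1, 2)), Pow(-1, Rational(1, 2))), 21), 2)) = Mul(Mul(Rational(1, 3), I, Pow(17, Rational(1, 2))), Pow(Add(Mul(Pow(2, Rational(1, 2)), I), 21), 2)) = Mul(Mul(Rational(1, 3), I, Pow(17, Rational(1, 2))), Pow(Add(Mul(I, Pow(2, Rational(1, 2))), 21), 2)) = Mul(Mul(Rational(1, 3), I, Pow(17, Rational(1, 2))), Pow(Add(21, Mul(I, Pow(2, Rational(1, 2)))), 2)) = Mul(Rational(1, 3), I, Pow(17, Rational(1, 2)), Pow(Add(21, Mul(I, Pow(2, Rational(1, 2)))), 2))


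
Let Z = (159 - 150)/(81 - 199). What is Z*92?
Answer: -414/59 ≈ -7.0170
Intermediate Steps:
Z = -9/118 (Z = 9/(-118) = 9*(-1/118) = -9/118 ≈ -0.076271)
Z*92 = -9/118*92 = -414/59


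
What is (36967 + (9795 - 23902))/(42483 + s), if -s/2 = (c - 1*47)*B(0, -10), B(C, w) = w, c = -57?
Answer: 22860/40403 ≈ 0.56580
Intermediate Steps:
s = -2080 (s = -2*(-57 - 1*47)*(-10) = -2*(-57 - 47)*(-10) = -(-208)*(-10) = -2*1040 = -2080)
(36967 + (9795 - 23902))/(42483 + s) = (36967 + (9795 - 23902))/(42483 - 2080) = (36967 - 14107)/40403 = 22860*(1/40403) = 22860/40403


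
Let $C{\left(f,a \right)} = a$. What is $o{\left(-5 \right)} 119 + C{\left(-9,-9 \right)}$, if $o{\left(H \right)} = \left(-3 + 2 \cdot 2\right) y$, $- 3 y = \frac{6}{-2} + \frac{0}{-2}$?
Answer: $110$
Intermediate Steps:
$y = 1$ ($y = - \frac{\frac{6}{-2} + \frac{0}{-2}}{3} = - \frac{6 \left(- \frac{1}{2}\right) + 0 \left(- \frac{1}{2}\right)}{3} = - \frac{-3 + 0}{3} = \left(- \frac{1}{3}\right) \left(-3\right) = 1$)
$o{\left(H \right)} = 1$ ($o{\left(H \right)} = \left(-3 + 2 \cdot 2\right) 1 = \left(-3 + 4\right) 1 = 1 \cdot 1 = 1$)
$o{\left(-5 \right)} 119 + C{\left(-9,-9 \right)} = 1 \cdot 119 - 9 = 119 - 9 = 110$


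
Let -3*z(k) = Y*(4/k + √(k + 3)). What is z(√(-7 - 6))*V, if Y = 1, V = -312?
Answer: 104*√(3 + I*√13) - 32*I*√13 ≈ 203.94 - 19.765*I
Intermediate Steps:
z(k) = -4/(3*k) - √(3 + k)/3 (z(k) = -(4/k + √(k + 3))/3 = -(4/k + √(3 + k))/3 = -(√(3 + k) + 4/k)/3 = -4/(3*k) - √(3 + k)/3)
z(√(-7 - 6))*V = ((-4 - √(-7 - 6)*√(3 + √(-7 - 6)))/(3*(√(-7 - 6))))*(-312) = ((-4 - √(-13)*√(3 + √(-13)))/(3*(√(-13))))*(-312) = ((-4 - I*√13*√(3 + I*√13))/(3*((I*√13))))*(-312) = ((-I*√13/13)*(-4 - I*√13*√(3 + I*√13))/3)*(-312) = -I*√13*(-4 - I*√13*√(3 + I*√13))/39*(-312) = 8*I*√13*(-4 - I*√13*√(3 + I*√13))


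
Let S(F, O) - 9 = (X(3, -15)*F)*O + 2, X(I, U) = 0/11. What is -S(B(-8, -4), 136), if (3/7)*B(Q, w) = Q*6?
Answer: -11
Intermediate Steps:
B(Q, w) = 14*Q (B(Q, w) = 7*(Q*6)/3 = 7*(6*Q)/3 = 14*Q)
X(I, U) = 0 (X(I, U) = 0*(1/11) = 0)
S(F, O) = 11 (S(F, O) = 9 + ((0*F)*O + 2) = 9 + (0*O + 2) = 9 + (0 + 2) = 9 + 2 = 11)
-S(B(-8, -4), 136) = -1*11 = -11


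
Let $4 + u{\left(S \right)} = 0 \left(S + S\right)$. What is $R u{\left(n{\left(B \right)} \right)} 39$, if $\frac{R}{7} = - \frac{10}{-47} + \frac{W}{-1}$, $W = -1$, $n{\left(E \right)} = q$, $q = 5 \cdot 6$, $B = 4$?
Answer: $- \frac{62244}{47} \approx -1324.3$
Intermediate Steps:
$q = 30$
$n{\left(E \right)} = 30$
$u{\left(S \right)} = -4$ ($u{\left(S \right)} = -4 + 0 \left(S + S\right) = -4 + 0 \cdot 2 S = -4 + 0 = -4$)
$R = \frac{399}{47}$ ($R = 7 \left(- \frac{10}{-47} - \frac{1}{-1}\right) = 7 \left(\left(-10\right) \left(- \frac{1}{47}\right) - -1\right) = 7 \left(\frac{10}{47} + 1\right) = 7 \cdot \frac{57}{47} = \frac{399}{47} \approx 8.4894$)
$R u{\left(n{\left(B \right)} \right)} 39 = \frac{399}{47} \left(-4\right) 39 = \left(- \frac{1596}{47}\right) 39 = - \frac{62244}{47}$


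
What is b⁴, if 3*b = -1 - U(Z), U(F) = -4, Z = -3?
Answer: 1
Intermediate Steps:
b = 1 (b = (-1 - 1*(-4))/3 = (-1 + 4)/3 = (⅓)*3 = 1)
b⁴ = 1⁴ = 1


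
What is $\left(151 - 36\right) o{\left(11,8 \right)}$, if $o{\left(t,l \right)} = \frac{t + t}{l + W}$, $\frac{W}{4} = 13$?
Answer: $\frac{253}{6} \approx 42.167$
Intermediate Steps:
$W = 52$ ($W = 4 \cdot 13 = 52$)
$o{\left(t,l \right)} = \frac{2 t}{52 + l}$ ($o{\left(t,l \right)} = \frac{t + t}{l + 52} = \frac{2 t}{52 + l}$)
$\left(151 - 36\right) o{\left(11,8 \right)} = \left(151 - 36\right) 2 \cdot 11 \frac{1}{52 + 8} = 115 \cdot 2 \cdot 11 \cdot \frac{1}{60} = 115 \cdot \frac{11}{30} = \frac{253}{6}$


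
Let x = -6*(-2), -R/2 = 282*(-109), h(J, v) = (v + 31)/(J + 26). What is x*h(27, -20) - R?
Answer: -3258096/53 ≈ -61474.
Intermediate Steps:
h(J, v) = (31 + v)/(26 + J)
R = 61476 (R = -564*(-109) = -2*(-30738) = 61476)
x = 12
x*h(27, -20) - R = 12*((31 - 20)/(26 + 27)) - 1*61476 = 12*(11/53) - 61476 = 132/53 - 61476 = -3258096/53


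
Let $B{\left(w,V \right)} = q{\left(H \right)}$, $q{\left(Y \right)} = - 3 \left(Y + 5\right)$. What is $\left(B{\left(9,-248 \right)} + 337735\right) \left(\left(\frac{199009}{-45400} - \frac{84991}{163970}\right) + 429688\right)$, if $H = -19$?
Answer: $\frac{108043487580041680799}{744423800} \approx 1.4514 \cdot 10^{11}$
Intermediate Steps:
$q{\left(Y \right)} = -15 - 3 Y$ ($q{\left(Y \right)} = - 3 \left(5 + Y\right) = -15 - 3 Y$)
$B{\left(w,V \right)} = 42$ ($B{\left(w,V \right)} = -15 - -57 = -15 + 57 = 42$)
$\left(B{\left(9,-248 \right)} + 337735\right) \left(\left(\frac{199009}{-45400} - \frac{84991}{163970}\right) + 429688\right) = \left(42 + 337735\right) \left(\left(\frac{199009}{-45400} - \frac{84991}{163970}\right) + 429688\right) = 337777 \left(\left(199009 \left(- \frac{1}{45400}\right) - \frac{84991}{163970}\right) + 429688\right) = 337777 \left(\left(- \frac{199009}{45400} - \frac{84991}{163970}\right) + 429688\right) = 337777 \left(- \frac{3649009713}{744423800} + 429688\right) = 337777 \cdot \frac{319866324764687}{744423800} = \frac{108043487580041680799}{744423800}$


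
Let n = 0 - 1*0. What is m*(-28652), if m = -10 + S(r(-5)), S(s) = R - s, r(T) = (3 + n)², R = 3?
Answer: 458432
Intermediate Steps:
n = 0 (n = 0 + 0 = 0)
r(T) = 9 (r(T) = (3 + 0)² = 3² = 9)
S(s) = 3 - s
m = -16 (m = -10 + (3 - 1*9) = -10 + (3 - 9) = -10 - 6 = -16)
m*(-28652) = -16*(-28652) = 458432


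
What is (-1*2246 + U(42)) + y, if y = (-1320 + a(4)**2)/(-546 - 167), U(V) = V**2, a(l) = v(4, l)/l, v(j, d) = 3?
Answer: -176695/368 ≈ -480.15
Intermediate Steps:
a(l) = 3/l
y = 681/368 (y = (-1320 + (3/4)**2)/(-546 - 167) = (-1320 + (3*(1/4))**2)/(-713) = (-1320 + (3/4)**2)*(-1/713) = (-1320 + 9/16)*(-1/713) = -21111/16*(-1/713) = 681/368 ≈ 1.8505)
(-1*2246 + U(42)) + y = (-1*2246 + 42**2) + 681/368 = (-2246 + 1764) + 681/368 = -482 + 681/368 = -176695/368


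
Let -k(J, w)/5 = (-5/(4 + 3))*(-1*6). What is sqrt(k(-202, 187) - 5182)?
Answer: 2*I*sqrt(63742)/7 ≈ 72.135*I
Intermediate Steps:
k(J, w) = -150/7 (k(J, w) = -5*-5/(4 + 3)*(-1*6) = -5*-5/7*(-6) = -5*(1/7)*(-5)*(-6) = -(-25)*(-6)/7 = -5*30/7 = -150/7)
sqrt(k(-202, 187) - 5182) = sqrt(-150/7 - 5182) = sqrt(-36424/7) = 2*I*sqrt(63742)/7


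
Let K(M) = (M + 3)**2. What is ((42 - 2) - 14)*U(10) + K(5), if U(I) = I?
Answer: 324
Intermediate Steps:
K(M) = (3 + M)**2
((42 - 2) - 14)*U(10) + K(5) = ((42 - 2) - 14)*10 + (3 + 5)**2 = (40 - 14)*10 + 8**2 = 26*10 + 64 = 260 + 64 = 324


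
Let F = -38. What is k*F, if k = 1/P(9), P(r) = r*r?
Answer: -38/81 ≈ -0.46914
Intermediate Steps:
P(r) = r²
k = 1/81 (k = 1/(9²) = 1/81 ≈ 0.012346)
k*F = (1/81)*(-38) = -38/81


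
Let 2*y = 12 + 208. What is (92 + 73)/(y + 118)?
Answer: 55/76 ≈ 0.72368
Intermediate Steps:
y = 110 (y = (12 + 208)/2 = (1/2)*220 = 110)
(92 + 73)/(y + 118) = (92 + 73)/(110 + 118) = 165/228 = 165*(1/228) = 55/76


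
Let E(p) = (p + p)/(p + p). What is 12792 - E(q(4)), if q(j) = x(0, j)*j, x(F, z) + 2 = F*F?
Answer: 12791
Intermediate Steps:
x(F, z) = -2 + F**2 (x(F, z) = -2 + F*F = -2 + F**2)
q(j) = -2*j (q(j) = (-2 + 0**2)*j = (-2 + 0)*j = -2*j)
E(p) = 1 (E(p) = (2*p)/((2*p)) = (2*p)*(1/(2*p)) = 1)
12792 - E(q(4)) = 12792 - 1*1 = 12792 - 1 = 12791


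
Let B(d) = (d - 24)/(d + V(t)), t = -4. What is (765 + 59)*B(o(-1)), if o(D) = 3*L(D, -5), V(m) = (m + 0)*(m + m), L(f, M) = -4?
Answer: -7416/5 ≈ -1483.2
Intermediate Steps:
V(m) = 2*m² (V(m) = m*(2*m) = 2*m²)
o(D) = -12 (o(D) = 3*(-4) = -12)
B(d) = (-24 + d)/(32 + d) (B(d) = (d - 24)/(d + 2*(-4)²) = (-24 + d)/(d + 2*16) = (-24 + d)/(d + 32) = (-24 + d)/(32 + d))
(765 + 59)*B(o(-1)) = (765 + 59)*((-24 - 12)/(32 - 12)) = 824*(-36/20) = 824*((1/20)*(-36)) = 824*(-9/5) = -7416/5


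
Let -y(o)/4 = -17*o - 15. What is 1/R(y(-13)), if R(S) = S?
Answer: -1/824 ≈ -0.0012136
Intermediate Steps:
y(o) = 60 + 68*o (y(o) = -4*(-17*o - 15) = -4*(-15 - 17*o) = 60 + 68*o)
1/R(y(-13)) = 1/(60 + 68*(-13)) = 1/(60 - 884) = 1/(-824) = -1/824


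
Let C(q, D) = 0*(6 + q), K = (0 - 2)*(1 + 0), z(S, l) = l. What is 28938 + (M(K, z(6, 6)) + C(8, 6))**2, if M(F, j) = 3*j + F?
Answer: 29194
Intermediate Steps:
K = -2 (K = -2*1 = -2)
C(q, D) = 0
M(F, j) = F + 3*j
28938 + (M(K, z(6, 6)) + C(8, 6))**2 = 28938 + ((-2 + 3*6) + 0)**2 = 28938 + ((-2 + 18) + 0)**2 = 28938 + (16 + 0)**2 = 28938 + 16**2 = 28938 + 256 = 29194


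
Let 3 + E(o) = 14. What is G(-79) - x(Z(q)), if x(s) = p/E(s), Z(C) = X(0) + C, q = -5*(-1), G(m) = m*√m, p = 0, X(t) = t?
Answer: -79*I*√79 ≈ -702.17*I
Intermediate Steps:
G(m) = m^(3/2)
E(o) = 11 (E(o) = -3 + 14 = 11)
q = 5
Z(C) = C (Z(C) = 0 + C = C)
x(s) = 0 (x(s) = 0/11 = 0*(1/11) = 0)
G(-79) - x(Z(q)) = (-79)^(3/2) - 1*0 = -79*I*√79 + 0 = -79*I*√79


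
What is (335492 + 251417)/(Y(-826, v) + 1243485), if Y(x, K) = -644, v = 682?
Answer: 586909/1242841 ≈ 0.47223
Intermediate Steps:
(335492 + 251417)/(Y(-826, v) + 1243485) = (335492 + 251417)/(-644 + 1243485) = 586909/1242841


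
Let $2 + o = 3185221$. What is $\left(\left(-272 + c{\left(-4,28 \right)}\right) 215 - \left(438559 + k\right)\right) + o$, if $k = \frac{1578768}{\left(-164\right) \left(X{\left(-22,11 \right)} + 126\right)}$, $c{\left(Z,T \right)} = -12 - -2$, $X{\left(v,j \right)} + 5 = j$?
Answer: $\frac{1211432421}{451} \approx 2.6861 \cdot 10^{6}$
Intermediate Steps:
$o = 3185219$ ($o = -2 + 3185221 = 3185219$)
$X{\left(v,j \right)} = -5 + j$
$c{\left(Z,T \right)} = -10$ ($c{\left(Z,T \right)} = -12 + 2 = -10$)
$k = - \frac{32891}{451}$ ($k = \frac{1578768}{\left(-164\right) \left(\left(-5 + 11\right) + 126\right)} = \frac{1578768}{\left(-164\right) \left(6 + 126\right)} = \frac{1578768}{\left(-164\right) 132} = \frac{1578768}{-21648} = 1578768 \left(- \frac{1}{21648}\right) = - \frac{32891}{451} \approx -72.929$)
$\left(\left(-272 + c{\left(-4,28 \right)}\right) 215 - \left(438559 + k\right)\right) + o = \left(\left(-272 - 10\right) 215 - \frac{197757218}{451}\right) + 3185219 = \left(\left(-282\right) 215 + \left(-438559 + \frac{32891}{451}\right)\right) + 3185219 = \left(-60630 - \frac{197757218}{451}\right) + 3185219 = - \frac{225101348}{451} + 3185219 = \frac{1211432421}{451}$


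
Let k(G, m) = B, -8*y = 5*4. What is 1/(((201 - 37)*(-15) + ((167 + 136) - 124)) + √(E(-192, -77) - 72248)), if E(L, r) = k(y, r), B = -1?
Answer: -2281/5275210 - I*√72249/5275210 ≈ -0.0004324 - 5.0954e-5*I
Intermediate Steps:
y = -5/2 (y = -5*4/8 = -⅛*20 = -5/2 ≈ -2.5000)
k(G, m) = -1
E(L, r) = -1
1/(((201 - 37)*(-15) + ((167 + 136) - 124)) + √(E(-192, -77) - 72248)) = 1/(((201 - 37)*(-15) + ((167 + 136) - 124)) + √(-1 - 72248)) = 1/((164*(-15) + (303 - 124)) + √(-72249)) = 1/((-2460 + 179) + I*√72249) = 1/(-2281 + I*√72249)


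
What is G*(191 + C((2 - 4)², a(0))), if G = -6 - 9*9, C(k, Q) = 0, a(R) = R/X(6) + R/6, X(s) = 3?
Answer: -16617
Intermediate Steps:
a(R) = R/2 (a(R) = R/3 + R/6 = R/2)
G = -87 (G = -6 - 81 = -87)
G*(191 + C((2 - 4)², a(0))) = -87*(191 + 0) = -87*191 = -16617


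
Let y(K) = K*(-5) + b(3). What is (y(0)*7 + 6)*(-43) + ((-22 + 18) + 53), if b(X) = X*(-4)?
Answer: 3403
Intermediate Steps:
b(X) = -4*X
y(K) = -12 - 5*K (y(K) = K*(-5) - 4*3 = -5*K - 12 = -12 - 5*K)
(y(0)*7 + 6)*(-43) + ((-22 + 18) + 53) = ((-12 - 5*0)*7 + 6)*(-43) + ((-22 + 18) + 53) = ((-12 + 0)*7 + 6)*(-43) + (-4 + 53) = (-12*7 + 6)*(-43) + 49 = (-84 + 6)*(-43) + 49 = -78*(-43) + 49 = 3354 + 49 = 3403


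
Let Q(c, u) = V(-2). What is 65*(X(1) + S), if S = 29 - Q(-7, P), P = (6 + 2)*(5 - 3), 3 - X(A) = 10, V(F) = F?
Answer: 1560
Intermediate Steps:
X(A) = -7 (X(A) = 3 - 1*10 = 3 - 10 = -7)
P = 16 (P = 8*2 = 16)
Q(c, u) = -2
S = 31 (S = 29 - 1*(-2) = 29 + 2 = 31)
65*(X(1) + S) = 65*(-7 + 31) = 65*24 = 1560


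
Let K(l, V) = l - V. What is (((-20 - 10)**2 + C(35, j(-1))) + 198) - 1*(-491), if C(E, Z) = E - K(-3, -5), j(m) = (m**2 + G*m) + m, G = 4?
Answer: 1622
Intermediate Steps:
j(m) = m**2 + 5*m (j(m) = (m**2 + 4*m) + m = m**2 + 5*m)
C(E, Z) = -2 + E (C(E, Z) = E - (-3 - 1*(-5)) = E - (-3 + 5) = E - 1*2 = E - 2 = -2 + E)
(((-20 - 10)**2 + C(35, j(-1))) + 198) - 1*(-491) = (((-20 - 10)**2 + (-2 + 35)) + 198) - 1*(-491) = (((-30)**2 + 33) + 198) + 491 = ((900 + 33) + 198) + 491 = (933 + 198) + 491 = 1131 + 491 = 1622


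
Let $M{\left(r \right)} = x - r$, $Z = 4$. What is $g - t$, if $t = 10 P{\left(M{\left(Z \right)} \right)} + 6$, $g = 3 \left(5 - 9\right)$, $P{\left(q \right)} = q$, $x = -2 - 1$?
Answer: $52$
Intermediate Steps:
$x = -3$
$M{\left(r \right)} = -3 - r$
$g = -12$ ($g = 3 \left(-4\right) = -12$)
$t = -64$ ($t = 10 \left(-3 - 4\right) + 6 = 10 \left(-7\right) + 6 = -70 + 6 = -64$)
$g - t = -12 - -64 = -12 + 64 = 52$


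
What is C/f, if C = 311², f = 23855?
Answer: 96721/23855 ≈ 4.0545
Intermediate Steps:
C = 96721
C/f = 96721/23855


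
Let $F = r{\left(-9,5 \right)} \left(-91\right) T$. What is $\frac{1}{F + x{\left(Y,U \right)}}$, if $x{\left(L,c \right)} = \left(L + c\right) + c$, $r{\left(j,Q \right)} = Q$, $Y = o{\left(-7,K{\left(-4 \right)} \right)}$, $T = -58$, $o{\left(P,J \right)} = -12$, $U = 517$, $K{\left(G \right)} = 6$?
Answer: $\frac{1}{27412} \approx 3.648 \cdot 10^{-5}$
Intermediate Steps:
$Y = -12$
$x{\left(L,c \right)} = L + 2 c$
$F = 26390$ ($F = 5 \left(-91\right) \left(-58\right) = \left(-455\right) \left(-58\right) = 26390$)
$\frac{1}{F + x{\left(Y,U \right)}} = \frac{1}{26390 + \left(-12 + 2 \cdot 517\right)} = \frac{1}{26390 + \left(-12 + 1034\right)} = \frac{1}{26390 + 1022} = \frac{1}{27412}$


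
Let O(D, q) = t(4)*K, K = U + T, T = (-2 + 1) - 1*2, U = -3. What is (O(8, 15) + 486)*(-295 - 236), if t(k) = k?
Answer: -245322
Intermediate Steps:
T = -3 (T = -1 - 2 = -3)
K = -6 (K = -3 - 3 = -6)
O(D, q) = -24 (O(D, q) = 4*(-6) = -24)
(O(8, 15) + 486)*(-295 - 236) = (-24 + 486)*(-295 - 236) = 462*(-531) = -245322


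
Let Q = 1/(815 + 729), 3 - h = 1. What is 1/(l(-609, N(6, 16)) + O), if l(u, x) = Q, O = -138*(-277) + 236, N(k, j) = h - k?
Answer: 1544/59385329 ≈ 2.6000e-5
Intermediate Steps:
h = 2 (h = 3 - 1*1 = 3 - 1 = 2)
Q = 1/1544 ≈ 0.00064767
N(k, j) = 2 - k
O = 38462 (O = 38226 + 236 = 38462)
l(u, x) = 1/1544
1/(l(-609, N(6, 16)) + O) = 1/(1/1544 + 38462) = 1/(59385329/1544) = 1544/59385329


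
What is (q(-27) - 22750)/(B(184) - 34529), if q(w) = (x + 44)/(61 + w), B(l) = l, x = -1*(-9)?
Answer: 773447/1167730 ≈ 0.66235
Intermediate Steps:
x = 9
q(w) = 53/(61 + w) (q(w) = (9 + 44)/(61 + w) = 53/(61 + w))
(q(-27) - 22750)/(B(184) - 34529) = (53/(61 - 27) - 22750)/(184 - 34529) = (53/34 - 22750)/(-34345) = (53*(1/34) - 22750)*(-1/34345) = (53/34 - 22750)*(-1/34345) = -773447/34*(-1/34345) = 773447/1167730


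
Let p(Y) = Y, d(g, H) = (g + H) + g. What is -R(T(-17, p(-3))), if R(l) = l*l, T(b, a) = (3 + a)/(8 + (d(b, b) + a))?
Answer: 0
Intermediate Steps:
d(g, H) = H + 2*g (d(g, H) = (H + g) + g = H + 2*g)
T(b, a) = (3 + a)/(8 + a + 3*b) (T(b, a) = (3 + a)/(8 + ((b + 2*b) + a)) = (3 + a)/(8 + (3*b + a)) = (3 + a)/(8 + (a + 3*b)) = (3 + a)/(8 + a + 3*b))
R(l) = l**2
-R(T(-17, p(-3))) = -((3 - 3)/(8 - 3 + 3*(-17)))**2 = -(0/(8 - 3 - 51))**2 = -(0/(-46))**2 = -(-1/46*0)**2 = -1*0**2 = -1*0 = 0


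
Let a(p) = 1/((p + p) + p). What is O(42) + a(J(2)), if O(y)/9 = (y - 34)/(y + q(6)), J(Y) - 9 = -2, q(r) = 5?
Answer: 1559/987 ≈ 1.5795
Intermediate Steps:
J(Y) = 7 (J(Y) = 9 - 2 = 7)
a(p) = 1/(3*p) (a(p) = 1/(2*p + p) = 1/(3*p))
O(y) = 9*(-34 + y)/(5 + y) (O(y) = 9*((y - 34)/(y + 5)) = 9*((-34 + y)/(5 + y)) = 9*(-34 + y)/(5 + y))
O(42) + a(J(2)) = 9*(-34 + 42)/(5 + 42) + (⅓)/7 = 9*8/47 + (⅓)*(⅐) = 9*(1/47)*8 + 1/21 = 72/47 + 1/21 = 1559/987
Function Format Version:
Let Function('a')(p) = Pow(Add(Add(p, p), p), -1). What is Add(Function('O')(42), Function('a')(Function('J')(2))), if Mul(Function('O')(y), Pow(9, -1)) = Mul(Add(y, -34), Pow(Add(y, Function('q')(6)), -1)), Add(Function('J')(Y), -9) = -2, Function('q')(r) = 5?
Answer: Rational(1559, 987) ≈ 1.5795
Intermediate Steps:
Function('J')(Y) = 7 (Function('J')(Y) = Add(9, -2) = 7)
Function('a')(p) = Mul(Rational(1, 3), Pow(p, -1)) (Function('a')(p) = Pow(Add(Mul(2, p), p), -1) = Pow(Mul(3, p), -1) = Mul(Rational(1, 3), Pow(p, -1)))
Function('O')(y) = Mul(9, Pow(Add(5, y), -1), Add(-34, y)) (Function('O')(y) = Mul(9, Mul(Add(y, -34), Pow(Add(y, 5), -1))) = Mul(9, Mul(Add(-34, y), Pow(Add(5, y), -1))) = Mul(9, Mul(Pow(Add(5, y), -1), Add(-34, y))) = Mul(9, Pow(Add(5, y), -1), Add(-34, y)))
Add(Function('O')(42), Function('a')(Function('J')(2))) = Add(Mul(9, Pow(Add(5, 42), -1), Add(-34, 42)), Mul(Rational(1, 3), Pow(7, -1))) = Add(Mul(9, Pow(47, -1), 8), Mul(Rational(1, 3), Rational(1, 7))) = Add(Mul(9, Rational(1, 47), 8), Rational(1, 21)) = Add(Rational(72, 47), Rational(1, 21)) = Rational(1559, 987)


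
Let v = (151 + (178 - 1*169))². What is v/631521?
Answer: 25600/631521 ≈ 0.040537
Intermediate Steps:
v = 25600 (v = (151 + (178 - 169))² = (151 + 9)² = 160² = 25600)
v/631521 = 25600/631521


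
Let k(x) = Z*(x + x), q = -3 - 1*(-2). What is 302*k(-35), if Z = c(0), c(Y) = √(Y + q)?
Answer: -21140*I ≈ -21140.0*I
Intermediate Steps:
q = -1 (q = -3 + 2 = -1)
c(Y) = √(-1 + Y) (c(Y) = √(Y - 1) = √(-1 + Y))
Z = I (Z = √(-1 + 0) = √(-1) = I ≈ 1.0*I)
k(x) = 2*I*x (k(x) = I*(x + x) = I*(2*x) = 2*I*x)
302*k(-35) = 302*(2*I*(-35)) = 302*(-70*I) = -21140*I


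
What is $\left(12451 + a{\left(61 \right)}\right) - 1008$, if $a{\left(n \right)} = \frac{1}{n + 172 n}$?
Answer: $\frac{120757980}{10553} \approx 11443.0$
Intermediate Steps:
$a{\left(n \right)} = \frac{1}{173 n}$
$\left(12451 + a{\left(61 \right)}\right) - 1008 = \left(12451 + \frac{1}{173 \cdot 61}\right) - 1008 = \left(12451 + \frac{1}{173} \cdot \frac{1}{61}\right) - 1008 = \left(12451 + \frac{1}{10553}\right) - 1008 = \frac{131395404}{10553} - 1008 = \frac{120757980}{10553}$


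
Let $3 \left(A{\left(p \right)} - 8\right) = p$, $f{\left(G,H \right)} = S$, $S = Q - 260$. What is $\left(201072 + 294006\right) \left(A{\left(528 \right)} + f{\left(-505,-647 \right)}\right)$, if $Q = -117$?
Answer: $-95550054$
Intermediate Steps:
$S = -377$ ($S = -117 - 260 = -377$)
$f{\left(G,H \right)} = -377$
$A{\left(p \right)} = 8 + \frac{p}{3}$
$\left(201072 + 294006\right) \left(A{\left(528 \right)} + f{\left(-505,-647 \right)}\right) = \left(201072 + 294006\right) \left(\left(8 + \frac{1}{3} \cdot 528\right) - 377\right) = 495078 \left(\left(8 + 176\right) - 377\right) = 495078 \left(184 - 377\right) = 495078 \left(-193\right) = -95550054$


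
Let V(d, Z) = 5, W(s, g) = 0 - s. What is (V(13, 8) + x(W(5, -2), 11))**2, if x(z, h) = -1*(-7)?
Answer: 144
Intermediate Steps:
W(s, g) = -s
x(z, h) = 7
(V(13, 8) + x(W(5, -2), 11))**2 = (5 + 7)**2 = 12**2 = 144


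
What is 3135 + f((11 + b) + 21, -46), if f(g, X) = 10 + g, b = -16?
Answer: 3161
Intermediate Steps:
3135 + f((11 + b) + 21, -46) = 3135 + (10 + ((11 - 16) + 21)) = 3135 + (10 + (-5 + 21)) = 3135 + (10 + 16) = 3135 + 26 = 3161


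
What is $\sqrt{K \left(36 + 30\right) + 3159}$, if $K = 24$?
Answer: $3 \sqrt{527} \approx 68.869$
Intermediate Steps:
$\sqrt{K \left(36 + 30\right) + 3159} = \sqrt{24 \left(36 + 30\right) + 3159} = \sqrt{24 \cdot 66 + 3159} = \sqrt{1584 + 3159} = \sqrt{4743} = 3 \sqrt{527}$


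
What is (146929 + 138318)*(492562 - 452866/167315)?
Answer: 23507934978606508/167315 ≈ 1.4050e+11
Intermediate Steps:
(146929 + 138318)*(492562 - 452866/167315) = 285247*(492562 - 452866*1/167315) = 285247*(492562 - 452866/167315) = 285247*(82412558164/167315) = 23507934978606508/167315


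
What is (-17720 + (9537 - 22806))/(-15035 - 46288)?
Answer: 30989/61323 ≈ 0.50534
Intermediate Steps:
(-17720 + (9537 - 22806))/(-15035 - 46288) = (-17720 - 13269)/(-61323) = -30989*(-1/61323) = 30989/61323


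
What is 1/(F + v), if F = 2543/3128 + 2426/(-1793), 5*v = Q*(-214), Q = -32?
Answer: 28042520/38391890747 ≈ 0.00073043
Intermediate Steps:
v = 6848/5 (v = (-32*(-214))/5 = (1/5)*6848 = 6848/5 ≈ 1369.6)
F = -3028929/5608504 (F = 2543*(1/3128) + 2426*(-1/1793) = 2543/3128 - 2426/1793 = -3028929/5608504 ≈ -0.54006)
1/(F + v) = 1/(-3028929/5608504 + 6848/5) = 1/(38391890747/28042520) = 28042520/38391890747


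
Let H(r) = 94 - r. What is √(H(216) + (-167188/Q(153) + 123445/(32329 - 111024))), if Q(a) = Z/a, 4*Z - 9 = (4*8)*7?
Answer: I*√5907298343420559445/3667187 ≈ 662.77*I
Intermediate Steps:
Z = 233/4 (Z = 9/4 + ((4*8)*7)/4 = 9/4 + (32*7)/4 = 9/4 + (¼)*224 = 9/4 + 56 = 233/4 ≈ 58.250)
Q(a) = 233/(4*a)
√(H(216) + (-167188/Q(153) + 123445/(32329 - 111024))) = √((94 - 1*216) + (-167188/((233/4)/153) + 123445/(32329 - 111024))) = √((94 - 216) + (-167188/((233/4)*(1/153)) + 123445/(-78695))) = √(-122 + (-167188/233/612 + 123445*(-1/78695))) = √(-122 + (-167188*612/233 - 24689/15739)) = √(-122 + (-102319056/233 - 24689/15739)) = √(-122 - 1610405374921/3667187) = √(-1610852771735/3667187) = I*√5907298343420559445/3667187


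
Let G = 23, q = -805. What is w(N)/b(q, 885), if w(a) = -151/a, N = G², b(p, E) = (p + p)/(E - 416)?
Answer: 10117/121670 ≈ 0.083151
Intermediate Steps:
b(p, E) = 2*p/(-416 + E) (b(p, E) = (2*p)/(-416 + E) = 2*p/(-416 + E))
N = 529 (N = 23² = 529)
w(N)/b(q, 885) = (-151/529)/((2*(-805)/(-416 + 885))) = (-151*1/529)/((2*(-805)/469)) = -151/(529*(2*(-805)*(1/469))) = -151/(529*(-230/67)) = -151/529*(-67/230) = 10117/121670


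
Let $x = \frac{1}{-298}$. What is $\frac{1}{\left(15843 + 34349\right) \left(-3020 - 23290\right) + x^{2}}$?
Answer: $- \frac{88804}{117270257182079} \approx -7.5726 \cdot 10^{-10}$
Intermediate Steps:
$x = - \frac{1}{298} \approx -0.0033557$
$\frac{1}{\left(15843 + 34349\right) \left(-3020 - 23290\right) + x^{2}} = \frac{1}{\left(15843 + 34349\right) \left(-3020 - 23290\right) + \left(- \frac{1}{298}\right)^{2}} = \frac{1}{50192 \left(-26310\right) + \frac{1}{88804}} = \frac{1}{-1320551520 + \frac{1}{88804}} = \frac{1}{- \frac{117270257182079}{88804}} = - \frac{88804}{117270257182079}$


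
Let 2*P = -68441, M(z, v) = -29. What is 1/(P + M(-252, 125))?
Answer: -2/68499 ≈ -2.9198e-5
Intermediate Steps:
P = -68441/2 (P = (1/2)*(-68441) = -68441/2 ≈ -34221.)
1/(P + M(-252, 125)) = 1/(-68441/2 - 29) = 1/(-68499/2) = -2/68499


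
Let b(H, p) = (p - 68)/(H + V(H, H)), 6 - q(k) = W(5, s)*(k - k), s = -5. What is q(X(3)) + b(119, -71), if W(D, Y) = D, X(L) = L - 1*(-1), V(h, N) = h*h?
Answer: 85541/14280 ≈ 5.9903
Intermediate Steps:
V(h, N) = h²
X(L) = 1 + L (X(L) = L + 1 = 1 + L)
q(k) = 6 (q(k) = 6 - 5*(k - k) = 6 - 5*0 = 6 - 1*0 = 6 + 0 = 6)
b(H, p) = (-68 + p)/(H + H²) (b(H, p) = (p - 68)/(H + H²) = (-68 + p)/(H + H²))
q(X(3)) + b(119, -71) = 6 + (-68 - 71)/(119*(1 + 119)) = 6 + (1/119)*(-139)/120 = 6 + (1/119)*(1/120)*(-139) = 6 - 139/14280 = 85541/14280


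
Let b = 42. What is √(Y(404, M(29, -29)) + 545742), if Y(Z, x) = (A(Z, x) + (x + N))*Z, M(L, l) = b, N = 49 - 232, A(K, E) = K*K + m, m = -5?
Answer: √66426022 ≈ 8150.2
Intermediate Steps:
A(K, E) = -5 + K² (A(K, E) = K*K - 5 = K² - 5 = -5 + K²)
N = -183
M(L, l) = 42
Y(Z, x) = Z*(-188 + x + Z²) (Y(Z, x) = ((-5 + Z²) + (x - 183))*Z = ((-5 + Z²) + (-183 + x))*Z = (-188 + x + Z²)*Z = Z*(-188 + x + Z²))
√(Y(404, M(29, -29)) + 545742) = √(404*(-188 + 42 + 404²) + 545742) = √(404*(-188 + 42 + 163216) + 545742) = √(404*163070 + 545742) = √(65880280 + 545742) = √66426022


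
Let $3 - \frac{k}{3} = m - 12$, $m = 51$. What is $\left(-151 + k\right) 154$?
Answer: $-39886$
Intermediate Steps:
$k = -108$ ($k = 9 - 3 \left(51 - 12\right) = 9 - 117 = -108$)
$\left(-151 + k\right) 154 = \left(-151 - 108\right) 154 = \left(-259\right) 154 = -39886$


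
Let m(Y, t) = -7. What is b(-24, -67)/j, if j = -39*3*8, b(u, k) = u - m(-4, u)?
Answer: 17/936 ≈ 0.018162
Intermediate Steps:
b(u, k) = 7 + u (b(u, k) = u - 1*(-7) = u + 7 = 7 + u)
j = -936 (j = -13*9*8 = -117*8 = -936)
b(-24, -67)/j = (7 - 24)/(-936) = -17*(-1/936) = 17/936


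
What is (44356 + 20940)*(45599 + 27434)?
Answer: 4768762768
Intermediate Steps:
(44356 + 20940)*(45599 + 27434) = 65296*73033 = 4768762768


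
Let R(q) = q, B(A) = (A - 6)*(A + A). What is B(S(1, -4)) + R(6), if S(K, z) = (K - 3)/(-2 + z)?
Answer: 20/9 ≈ 2.2222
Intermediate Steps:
S(K, z) = (-3 + K)/(-2 + z)
B(A) = 2*A*(-6 + A) (B(A) = (-6 + A)*(2*A) = 2*A*(-6 + A))
B(S(1, -4)) + R(6) = 2*((-3 + 1)/(-2 - 4))*(-6 + (-3 + 1)/(-2 - 4)) + 6 = 2*(-2/(-6))*(-6 - 2/(-6)) + 6 = 2*(-⅙*(-2))*(-6 - ⅙*(-2)) + 6 = 2*(⅓)*(-6 + ⅓) + 6 = 2*(⅓)*(-17/3) + 6 = -34/9 + 6 = 20/9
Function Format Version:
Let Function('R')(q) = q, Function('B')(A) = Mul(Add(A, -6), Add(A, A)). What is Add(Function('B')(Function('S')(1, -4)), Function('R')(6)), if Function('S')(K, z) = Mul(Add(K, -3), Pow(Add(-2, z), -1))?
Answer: Rational(20, 9) ≈ 2.2222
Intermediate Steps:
Function('S')(K, z) = Mul(Pow(Add(-2, z), -1), Add(-3, K)) (Function('S')(K, z) = Mul(Add(-3, K), Pow(Add(-2, z), -1)) = Mul(Pow(Add(-2, z), -1), Add(-3, K)))
Function('B')(A) = Mul(2, A, Add(-6, A)) (Function('B')(A) = Mul(Add(-6, A), Mul(2, A)) = Mul(2, A, Add(-6, A)))
Add(Function('B')(Function('S')(1, -4)), Function('R')(6)) = Add(Mul(2, Mul(Pow(Add(-2, -4), -1), Add(-3, 1)), Add(-6, Mul(Pow(Add(-2, -4), -1), Add(-3, 1)))), 6) = Add(Mul(2, Mul(Pow(-6, -1), -2), Add(-6, Mul(Pow(-6, -1), -2))), 6) = Add(Mul(2, Mul(Rational(-1, 6), -2), Add(-6, Mul(Rational(-1, 6), -2))), 6) = Add(Mul(2, Rational(1, 3), Add(-6, Rational(1, 3))), 6) = Add(Mul(2, Rational(1, 3), Rational(-17, 3)), 6) = Add(Rational(-34, 9), 6) = Rational(20, 9)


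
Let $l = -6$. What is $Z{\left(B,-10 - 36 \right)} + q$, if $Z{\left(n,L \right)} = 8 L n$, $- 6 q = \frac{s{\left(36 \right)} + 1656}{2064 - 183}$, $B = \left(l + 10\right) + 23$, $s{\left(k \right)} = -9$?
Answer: $- \frac{4153309}{418} \approx -9936.1$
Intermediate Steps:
$B = 27$ ($B = \left(-6 + 10\right) + 23 = 4 + 23 = 27$)
$q = - \frac{61}{418}$ ($q = - \frac{\left(-9 + 1656\right) \frac{1}{2064 - 183}}{6} = - \frac{1647 \cdot \frac{1}{1881}}{6} = \left(- \frac{1}{6}\right) \frac{183}{209} = - \frac{61}{418} \approx -0.14593$)
$Z{\left(n,L \right)} = 8 L n$
$Z{\left(B,-10 - 36 \right)} + q = 8 \left(-10 - 36\right) 27 - \frac{61}{418} = 8 \left(-46\right) 27 - \frac{61}{418} = -9936 - \frac{61}{418} = - \frac{4153309}{418}$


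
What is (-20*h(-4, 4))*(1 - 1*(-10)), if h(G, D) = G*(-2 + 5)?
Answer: 2640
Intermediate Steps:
h(G, D) = 3*G (h(G, D) = G*3 = 3*G)
(-20*h(-4, 4))*(1 - 1*(-10)) = (-60*(-4))*(1 - 1*(-10)) = (-20*(-12))*(1 + 10) = 240*11 = 2640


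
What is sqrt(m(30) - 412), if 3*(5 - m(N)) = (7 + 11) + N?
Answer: 3*I*sqrt(47) ≈ 20.567*I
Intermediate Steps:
m(N) = -1 - N/3 (m(N) = 5 - ((7 + 11) + N)/3 = 5 - (18 + N)/3 = 5 + (-6 - N/3) = -1 - N/3)
sqrt(m(30) - 412) = sqrt((-1 - 1/3*30) - 412) = sqrt((-1 - 10) - 412) = sqrt(-11 - 412) = sqrt(-423) = 3*I*sqrt(47)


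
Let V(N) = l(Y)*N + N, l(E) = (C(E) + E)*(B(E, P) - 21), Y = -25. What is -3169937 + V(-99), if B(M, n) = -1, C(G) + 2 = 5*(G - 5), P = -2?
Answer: -3555542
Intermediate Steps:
C(G) = -27 + 5*G (C(G) = -2 + 5*(G - 5) = -2 + 5*(-5 + G) = -2 + (-25 + 5*G) = -27 + 5*G)
l(E) = 594 - 132*E (l(E) = ((-27 + 5*E) + E)*(-1 - 21) = (-27 + 6*E)*(-22) = 594 - 132*E)
V(N) = 3895*N (V(N) = (594 - 132*(-25))*N + N = (594 + 3300)*N + N = 3894*N + N = 3895*N)
-3169937 + V(-99) = -3169937 + 3895*(-99) = -3169937 - 385605 = -3555542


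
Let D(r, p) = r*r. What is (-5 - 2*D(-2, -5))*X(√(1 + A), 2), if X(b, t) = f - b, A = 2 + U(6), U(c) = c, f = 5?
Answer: -26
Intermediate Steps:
D(r, p) = r²
A = 8 (A = 2 + 6 = 8)
X(b, t) = 5 - b
(-5 - 2*D(-2, -5))*X(√(1 + A), 2) = (-5 - 2*(-2)²)*(5 - √(1 + 8)) = (-5 - 2*4)*(5 - √9) = (-5 - 8)*(5 - 1*3) = -13*(5 - 3) = -13*2 = -26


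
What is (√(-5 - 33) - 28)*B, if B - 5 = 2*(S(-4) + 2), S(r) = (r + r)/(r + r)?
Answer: -308 + 11*I*√38 ≈ -308.0 + 67.809*I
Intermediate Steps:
S(r) = 1 (S(r) = (2*r)/((2*r)) = (2*r)*(1/(2*r)) = 1)
B = 11 (B = 5 + 2*(1 + 2) = 5 + 2*3 = 5 + 6 = 11)
(√(-5 - 33) - 28)*B = (√(-5 - 33) - 28)*11 = (√(-38) - 28)*11 = (I*√38 - 28)*11 = (-28 + I*√38)*11 = -308 + 11*I*√38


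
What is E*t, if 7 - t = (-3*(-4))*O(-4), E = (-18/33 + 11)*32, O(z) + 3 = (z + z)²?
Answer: -2668000/11 ≈ -2.4255e+5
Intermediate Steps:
O(z) = -3 + 4*z² (O(z) = -3 + (z + z)² = -3 + (2*z)² = -3 + 4*z²)
E = 3680/11 (E = (-18*1/33 + 11)*32 = (-6/11 + 11)*32 = (115/11)*32 = 3680/11 ≈ 334.55)
t = -725 (t = 7 - (-3*(-4))*(-3 + 4*(-4)²) = 7 - 12*(-3 + 4*16) = 7 - 12*(-3 + 64) = 7 - 12*61 = 7 - 1*732 = 7 - 732 = -725)
E*t = (3680/11)*(-725) = -2668000/11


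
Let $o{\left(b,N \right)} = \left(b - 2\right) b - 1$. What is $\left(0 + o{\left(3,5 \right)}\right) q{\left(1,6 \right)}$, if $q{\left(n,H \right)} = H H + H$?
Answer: $84$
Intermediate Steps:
$o{\left(b,N \right)} = -1 + b \left(-2 + b\right)$ ($o{\left(b,N \right)} = \left(-2 + b\right) b - 1 = b \left(-2 + b\right) - 1 = -1 + b \left(-2 + b\right)$)
$q{\left(n,H \right)} = H + H^{2}$ ($q{\left(n,H \right)} = H^{2} + H = H + H^{2}$)
$\left(0 + o{\left(3,5 \right)}\right) q{\left(1,6 \right)} = \left(0 - \left(7 - 9\right)\right) 6 \left(1 + 6\right) = \left(0 - -2\right) 6 \cdot 7 = \left(0 + 2\right) 42 = 2 \cdot 42 = 84$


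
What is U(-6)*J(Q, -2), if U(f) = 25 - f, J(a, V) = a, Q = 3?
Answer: 93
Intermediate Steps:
U(-6)*J(Q, -2) = (25 - 1*(-6))*3 = (25 + 6)*3 = 31*3 = 93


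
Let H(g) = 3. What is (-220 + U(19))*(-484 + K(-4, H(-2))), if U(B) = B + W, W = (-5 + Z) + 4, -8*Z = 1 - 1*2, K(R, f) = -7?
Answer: 792965/8 ≈ 99121.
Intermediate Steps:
Z = ⅛ (Z = -(1 - 1*2)/8 = -(1 - 2)/8 = -⅛*(-1) = ⅛ ≈ 0.12500)
W = -7/8 (W = (-5 + ⅛) + 4 = -39/8 + 4 = -7/8 ≈ -0.87500)
U(B) = -7/8 + B (U(B) = B - 7/8 = -7/8 + B)
(-220 + U(19))*(-484 + K(-4, H(-2))) = (-220 + (-7/8 + 19))*(-484 - 7) = (-220 + 145/8)*(-491) = -1615/8*(-491) = 792965/8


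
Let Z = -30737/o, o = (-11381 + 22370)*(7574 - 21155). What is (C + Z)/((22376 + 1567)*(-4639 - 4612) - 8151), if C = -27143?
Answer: 2025432481175/16528869659926998 ≈ 0.00012254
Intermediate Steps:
o = -149241609 (o = 10989*(-13581) = -149241609)
Z = 30737/149241609 (Z = -30737/(-149241609) = -30737*(-1/149241609) = 30737/149241609 ≈ 0.00020595)
(C + Z)/((22376 + 1567)*(-4639 - 4612) - 8151) = (-27143 + 30737/149241609)/((22376 + 1567)*(-4639 - 4612) - 8151) = -4050864962350/(149241609*(23943*(-9251) - 8151)) = -4050864962350/(149241609*(-221496693 - 8151)) = -4050864962350/149241609/(-221504844) = -4050864962350/149241609*(-1/221504844) = 2025432481175/16528869659926998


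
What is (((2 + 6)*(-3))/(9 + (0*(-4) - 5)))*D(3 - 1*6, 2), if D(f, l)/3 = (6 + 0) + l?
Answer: -144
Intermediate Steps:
D(f, l) = 18 + 3*l (D(f, l) = 3*((6 + 0) + l) = 3*(6 + l) = 18 + 3*l)
(((2 + 6)*(-3))/(9 + (0*(-4) - 5)))*D(3 - 1*6, 2) = (((2 + 6)*(-3))/(9 + (0*(-4) - 5)))*(18 + 3*2) = ((8*(-3))/(9 + (0 - 5)))*(18 + 6) = (-24/(9 - 5))*24 = (-24/4)*24 = ((¼)*(-24))*24 = -6*24 = -144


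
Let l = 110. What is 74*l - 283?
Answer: 7857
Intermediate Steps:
74*l - 283 = 74*110 - 283 = 8140 - 283 = 7857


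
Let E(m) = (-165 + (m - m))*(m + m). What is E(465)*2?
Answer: -306900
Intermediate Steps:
E(m) = -330*m (E(m) = (-165 + 0)*(2*m) = -330*m)
E(465)*2 = -330*465*2 = -153450*2 = -306900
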